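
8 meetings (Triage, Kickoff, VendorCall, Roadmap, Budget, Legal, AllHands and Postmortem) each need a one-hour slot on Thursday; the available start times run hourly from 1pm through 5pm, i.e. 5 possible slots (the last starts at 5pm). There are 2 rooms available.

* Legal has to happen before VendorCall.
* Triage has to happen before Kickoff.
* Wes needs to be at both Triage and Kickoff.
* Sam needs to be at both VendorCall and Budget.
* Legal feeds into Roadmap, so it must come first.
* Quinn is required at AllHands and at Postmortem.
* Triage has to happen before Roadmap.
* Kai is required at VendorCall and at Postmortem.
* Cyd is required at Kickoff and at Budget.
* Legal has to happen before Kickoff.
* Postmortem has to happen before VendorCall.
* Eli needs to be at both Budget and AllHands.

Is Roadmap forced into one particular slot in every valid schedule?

No

Roadmap can be 2pm (e.g. Legal -> 1pm, Postmortem -> 3pm, AllHands -> 4pm, Kickoff -> 2pm, Triage -> 1pm, Roadmap -> 2pm, VendorCall -> 4pm, Budget -> 3pm) or 3pm (e.g. Triage in 1pm; Budget in 4pm; Kickoff in 2pm; Postmortem in 2pm; Roadmap in 3pm; AllHands in 5pm; Legal in 1pm; VendorCall in 3pm).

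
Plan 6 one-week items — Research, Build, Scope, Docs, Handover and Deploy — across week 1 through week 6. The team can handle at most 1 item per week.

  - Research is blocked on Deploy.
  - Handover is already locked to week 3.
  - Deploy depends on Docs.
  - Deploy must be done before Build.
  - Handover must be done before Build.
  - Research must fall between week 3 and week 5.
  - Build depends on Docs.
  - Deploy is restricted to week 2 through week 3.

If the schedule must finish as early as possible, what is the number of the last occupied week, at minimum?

6

The precedence chain requires at least 3 distinct weeks.
With at most 1 per week and 6 work items, at least 6 weeks are needed.
Propagating the time windows through the other constraints, Build can't land before week 4, so the schedule must run through at least week 4.
6 works (last occupied week: week 6): for example Scope -> week 6, Build -> week 5, Deploy -> week 2, Handover -> week 3, Research -> week 4, Docs -> week 1.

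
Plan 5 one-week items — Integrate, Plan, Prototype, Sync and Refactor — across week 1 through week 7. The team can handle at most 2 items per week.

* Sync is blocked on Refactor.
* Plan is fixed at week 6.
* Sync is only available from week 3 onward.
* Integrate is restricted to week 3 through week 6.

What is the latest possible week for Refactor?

Downstream work caps Refactor at week 6.
Refactor at week 6 is achievable: Integrate=week 3; Refactor=week 6; Plan=week 6; Prototype=week 1; Sync=week 7.

week 6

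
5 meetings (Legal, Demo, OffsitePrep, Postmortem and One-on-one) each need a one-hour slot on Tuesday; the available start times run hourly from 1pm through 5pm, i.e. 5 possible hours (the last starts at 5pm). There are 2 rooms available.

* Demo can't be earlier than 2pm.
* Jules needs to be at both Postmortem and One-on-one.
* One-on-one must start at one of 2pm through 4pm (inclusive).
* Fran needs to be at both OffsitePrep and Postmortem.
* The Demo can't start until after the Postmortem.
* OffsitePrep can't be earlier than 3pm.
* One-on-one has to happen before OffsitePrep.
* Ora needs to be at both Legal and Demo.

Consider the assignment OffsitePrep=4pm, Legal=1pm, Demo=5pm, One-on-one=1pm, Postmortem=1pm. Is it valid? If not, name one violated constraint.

Ora needs to be at both Legal and Demo — holds.
OffsitePrep can't be earlier than 3pm — holds.
Demo can't be earlier than 2pm — holds.
One-on-one must start at one of 2pm through 4pm (inclusive) — violated.
One-on-one has to happen before OffsitePrep — holds.
The Demo can't start until after the Postmortem — holds.
There are 2 rooms available — violated.
Fran needs to be at both OffsitePrep and Postmortem — holds.
Jules needs to be at both Postmortem and One-on-one — violated.

No — it violates: One-on-one must start at one of 2pm through 4pm (inclusive)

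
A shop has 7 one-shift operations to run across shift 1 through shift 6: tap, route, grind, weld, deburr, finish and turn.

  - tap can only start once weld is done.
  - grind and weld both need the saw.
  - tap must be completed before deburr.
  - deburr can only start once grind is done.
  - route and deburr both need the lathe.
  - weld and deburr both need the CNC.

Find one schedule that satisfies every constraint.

turn in shift 1; deburr in shift 3; grind in shift 2; route in shift 1; tap in shift 2; finish in shift 1; weld in shift 1

Checking: tap(shift 2) before deburr(shift 3); grind(shift 2) before deburr(shift 3); weld(shift 1) before tap(shift 2); route(shift 1) != deburr(shift 3); grind(shift 2) != weld(shift 1); weld(shift 1) != deburr(shift 3).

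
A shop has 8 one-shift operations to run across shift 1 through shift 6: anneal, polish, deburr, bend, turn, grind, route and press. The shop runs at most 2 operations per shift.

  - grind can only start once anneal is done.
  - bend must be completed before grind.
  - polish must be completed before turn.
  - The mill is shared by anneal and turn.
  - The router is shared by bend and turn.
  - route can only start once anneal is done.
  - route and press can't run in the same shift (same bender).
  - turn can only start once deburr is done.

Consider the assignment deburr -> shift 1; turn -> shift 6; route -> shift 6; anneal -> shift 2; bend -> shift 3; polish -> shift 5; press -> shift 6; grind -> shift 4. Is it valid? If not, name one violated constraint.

The mill is shared by anneal and turn — holds.
polish must be completed before turn — holds.
route can only start once anneal is done — holds.
grind can only start once anneal is done — holds.
The router is shared by bend and turn — holds.
turn can only start once deburr is done — holds.
route and press can't run in the same shift (same bender) — violated.
The shop runs at most 2 operations per shift — violated.
bend must be completed before grind — holds.

No — it violates: route and press can't run in the same shift (same bender)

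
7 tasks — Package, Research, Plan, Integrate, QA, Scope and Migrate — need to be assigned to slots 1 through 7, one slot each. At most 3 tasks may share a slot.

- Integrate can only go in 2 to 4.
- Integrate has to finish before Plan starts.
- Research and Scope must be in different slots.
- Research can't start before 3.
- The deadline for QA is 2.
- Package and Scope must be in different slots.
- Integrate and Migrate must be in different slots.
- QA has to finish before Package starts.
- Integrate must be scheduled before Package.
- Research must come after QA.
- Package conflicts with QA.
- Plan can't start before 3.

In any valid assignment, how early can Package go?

3

Precedence pushes Package to at least 3.
Package at 3 is achievable: Scope -> 1, Migrate -> 1, Research -> 3, Plan -> 3, Integrate -> 2, QA -> 1, Package -> 3.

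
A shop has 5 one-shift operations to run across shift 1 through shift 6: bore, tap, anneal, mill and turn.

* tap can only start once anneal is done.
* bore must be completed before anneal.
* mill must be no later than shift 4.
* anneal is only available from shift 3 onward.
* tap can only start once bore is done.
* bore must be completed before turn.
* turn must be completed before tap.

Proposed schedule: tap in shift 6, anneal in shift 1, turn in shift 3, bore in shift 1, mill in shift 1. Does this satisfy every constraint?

anneal is only available from shift 3 onward — violated.
mill must be no later than shift 4 — holds.
tap can only start once anneal is done — holds.
bore must be completed before anneal — violated.
tap can only start once bore is done — holds.
bore must be completed before turn — holds.
turn must be completed before tap — holds.

Invalid. anneal is only available from shift 3 onward.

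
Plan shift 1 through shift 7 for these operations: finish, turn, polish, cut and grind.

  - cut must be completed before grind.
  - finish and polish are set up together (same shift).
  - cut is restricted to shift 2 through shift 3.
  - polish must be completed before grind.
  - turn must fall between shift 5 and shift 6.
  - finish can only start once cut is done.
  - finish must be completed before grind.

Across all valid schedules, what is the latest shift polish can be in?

shift 6

Polish must be in the same shift as finish, which can't be before shift 3, so polish is at least shift 3; downstream work caps polish at shift 6.
polish at shift 6 is achievable: grind -> shift 7, finish -> shift 6, cut -> shift 2, turn -> shift 5, polish -> shift 6.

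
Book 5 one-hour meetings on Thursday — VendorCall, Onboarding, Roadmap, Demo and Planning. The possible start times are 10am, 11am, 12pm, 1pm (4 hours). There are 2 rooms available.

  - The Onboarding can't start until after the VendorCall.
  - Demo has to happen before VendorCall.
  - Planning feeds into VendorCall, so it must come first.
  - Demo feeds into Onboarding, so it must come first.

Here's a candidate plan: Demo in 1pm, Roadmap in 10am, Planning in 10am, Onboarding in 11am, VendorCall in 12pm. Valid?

Demo feeds into Onboarding, so it must come first — violated.
There are 2 rooms available — holds.
Planning feeds into VendorCall, so it must come first — holds.
Demo has to happen before VendorCall — violated.
The Onboarding can't start until after the VendorCall — violated.

No — it violates: Demo feeds into Onboarding, so it must come first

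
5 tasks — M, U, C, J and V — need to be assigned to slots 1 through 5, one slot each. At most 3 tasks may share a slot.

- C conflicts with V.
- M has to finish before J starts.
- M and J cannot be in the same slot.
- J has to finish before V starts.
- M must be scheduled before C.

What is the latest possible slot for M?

Downstream work caps M at 3.
M at 3 is achievable: C in 4; M in 3; U in 1; V in 5; J in 4.

3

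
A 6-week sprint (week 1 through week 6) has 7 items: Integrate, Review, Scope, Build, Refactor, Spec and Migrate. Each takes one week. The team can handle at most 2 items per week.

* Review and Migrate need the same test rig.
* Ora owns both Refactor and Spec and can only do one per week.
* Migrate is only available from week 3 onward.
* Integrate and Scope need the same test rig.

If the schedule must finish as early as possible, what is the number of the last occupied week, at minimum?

With at most 2 per week and 7 tasks, at least 4 weeks are needed.
Migrate can't be placed before week 3, so the schedule must run through at least week 3.
4 works (last occupied week: week 4): for example Refactor=week 3, Review=week 1, Build=week 2, Migrate=week 3, Scope=week 2, Integrate=week 1, Spec=week 4.

week 4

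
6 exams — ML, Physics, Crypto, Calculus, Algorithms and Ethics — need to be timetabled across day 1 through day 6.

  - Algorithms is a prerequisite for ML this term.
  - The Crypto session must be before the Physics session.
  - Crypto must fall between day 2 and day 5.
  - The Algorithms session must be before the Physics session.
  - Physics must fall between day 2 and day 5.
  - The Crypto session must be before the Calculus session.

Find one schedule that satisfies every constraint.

Physics in day 3, Calculus in day 3, ML in day 2, Crypto in day 2, Ethics in day 1, Algorithms in day 1

Checking: Algorithms(day 1) before Physics(day 3); Crypto(day 2) before Physics(day 3); Algorithms(day 1) before ML(day 2); Crypto(day 2) before Calculus(day 3); Physics=day 3 in [day 2,day 5]; Crypto=day 2 in [day 2,day 5].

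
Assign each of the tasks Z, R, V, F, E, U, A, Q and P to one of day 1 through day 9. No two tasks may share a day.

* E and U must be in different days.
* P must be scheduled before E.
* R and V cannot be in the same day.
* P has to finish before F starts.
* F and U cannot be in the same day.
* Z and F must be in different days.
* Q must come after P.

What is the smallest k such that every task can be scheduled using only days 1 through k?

The precedence chain requires at least 2 distinct days.
With at most 1 per day and 9 tasks, at least 9 days are needed.
9 works (last occupied day: day 9): for example P in day 1; A in day 9; F in day 2; U in day 8; Z in day 5; E in day 3; V in day 7; R in day 6; Q in day 4.

9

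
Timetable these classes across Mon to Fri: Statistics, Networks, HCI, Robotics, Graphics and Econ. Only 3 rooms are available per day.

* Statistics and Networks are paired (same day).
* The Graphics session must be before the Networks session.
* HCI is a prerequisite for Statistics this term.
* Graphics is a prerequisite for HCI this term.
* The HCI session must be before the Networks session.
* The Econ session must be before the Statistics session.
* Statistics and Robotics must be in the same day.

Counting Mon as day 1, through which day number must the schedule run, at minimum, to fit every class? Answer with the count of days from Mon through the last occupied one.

3

The precedence chain requires at least 3 distinct days.
With at most 3 per day and 6 classes, at least 2 days are needed.
3 works (last occupied day: Wed): for example Networks=Wed; Statistics=Wed; Graphics=Mon; Robotics=Wed; Econ=Mon; HCI=Tue.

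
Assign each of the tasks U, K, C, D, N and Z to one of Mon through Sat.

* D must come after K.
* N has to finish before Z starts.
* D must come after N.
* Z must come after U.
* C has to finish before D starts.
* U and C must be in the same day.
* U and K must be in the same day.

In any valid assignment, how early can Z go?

Tue

Precedence pushes Z to at least Tue.
Z at Tue is achievable: K -> Mon, N -> Mon, U -> Mon, D -> Tue, Z -> Tue, C -> Mon.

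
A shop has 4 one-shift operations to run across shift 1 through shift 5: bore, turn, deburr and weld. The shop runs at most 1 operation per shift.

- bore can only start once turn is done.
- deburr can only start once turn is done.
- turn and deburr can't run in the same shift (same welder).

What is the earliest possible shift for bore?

shift 2

Precedence pushes bore to at least shift 2.
bore at shift 2 is achievable: weld -> shift 4, bore -> shift 2, turn -> shift 1, deburr -> shift 3.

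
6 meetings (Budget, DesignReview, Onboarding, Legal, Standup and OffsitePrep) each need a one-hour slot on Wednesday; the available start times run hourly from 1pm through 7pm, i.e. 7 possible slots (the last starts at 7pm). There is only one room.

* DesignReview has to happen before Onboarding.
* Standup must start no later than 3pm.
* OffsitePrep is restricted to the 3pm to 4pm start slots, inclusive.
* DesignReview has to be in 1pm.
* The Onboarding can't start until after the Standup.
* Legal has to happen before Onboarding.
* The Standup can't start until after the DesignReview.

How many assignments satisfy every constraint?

Splitting on Onboarding: it can be 5pm (6), 6pm (12), 7pm (18). Listing each branch's schedules as (Budget, DesignReview, Legal, Standup, OffsitePrep):
Onboarding=5pm: (6pm,1pm,2pm,3pm,4pm) (6pm,1pm,3pm,2pm,4pm) (6pm,1pm,4pm,2pm,3pm) (7pm,1pm,2pm,3pm,4pm) (7pm,1pm,3pm,2pm,4pm) (7pm,1pm,4pm,2pm,3pm) — 6.
Onboarding=6pm: (2pm,1pm,5pm,3pm,4pm) (3pm,1pm,5pm,2pm,4pm) (4pm,1pm,5pm,2pm,3pm) (5pm,1pm,2pm,3pm,4pm) (5pm,1pm,3pm,2pm,4pm) (5pm,1pm,4pm,2pm,3pm) (7pm,1pm,2pm,3pm,4pm) (7pm,1pm,3pm,2pm,4pm) (7pm,1pm,4pm,2pm,3pm) (7pm,1pm,5pm,2pm,3pm) (7pm,1pm,5pm,2pm,4pm) (7pm,1pm,5pm,3pm,4pm) — 12.
Onboarding=7pm: (2pm,1pm,5pm,3pm,4pm) (2pm,1pm,6pm,3pm,4pm) (3pm,1pm,5pm,2pm,4pm) (3pm,1pm,6pm,2pm,4pm) (4pm,1pm,5pm,2pm,3pm) (4pm,1pm,6pm,2pm,3pm) (5pm,1pm,2pm,3pm,4pm) (5pm,1pm,3pm,2pm,4pm) (5pm,1pm,4pm,2pm,3pm) (5pm,1pm,6pm,2pm,3pm) (5pm,1pm,6pm,2pm,4pm) (5pm,1pm,6pm,3pm,4pm) (6pm,1pm,2pm,3pm,4pm) (6pm,1pm,3pm,2pm,4pm) (6pm,1pm,4pm,2pm,3pm) (6pm,1pm,5pm,2pm,3pm) (6pm,1pm,5pm,2pm,4pm) (6pm,1pm,5pm,3pm,4pm) — 18.
Summing: 6 + 12 + 18 = 36.

36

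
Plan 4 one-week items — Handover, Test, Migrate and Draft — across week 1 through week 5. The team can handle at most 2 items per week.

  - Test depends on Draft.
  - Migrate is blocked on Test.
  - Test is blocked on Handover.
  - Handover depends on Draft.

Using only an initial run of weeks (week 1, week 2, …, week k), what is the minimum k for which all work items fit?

4

The precedence chain requires at least 4 distinct weeks.
With at most 2 per week and 4 work items, at least 2 weeks are needed.
4 works (last occupied week: week 4): for example Draft in week 1; Migrate in week 4; Handover in week 2; Test in week 3.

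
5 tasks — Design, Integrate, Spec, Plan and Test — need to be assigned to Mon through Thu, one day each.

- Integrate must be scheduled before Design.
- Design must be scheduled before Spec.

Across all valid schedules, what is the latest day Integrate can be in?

Downstream work caps Integrate at Tue.
Integrate at Tue is achievable: Plan in Mon, Integrate in Tue, Design in Wed, Test in Mon, Spec in Thu.

Tue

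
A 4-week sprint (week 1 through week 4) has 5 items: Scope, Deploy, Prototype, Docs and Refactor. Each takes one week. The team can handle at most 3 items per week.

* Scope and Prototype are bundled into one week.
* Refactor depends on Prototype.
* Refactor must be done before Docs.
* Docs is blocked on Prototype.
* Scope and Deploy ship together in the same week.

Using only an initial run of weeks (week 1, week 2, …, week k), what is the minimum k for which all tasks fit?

3 weeks

The precedence chain requires at least 3 distinct weeks.
With at most 3 per week and 5 tasks, at least 2 weeks are needed.
3 works (last occupied week: week 3): for example Docs -> week 3, Scope -> week 1, Prototype -> week 1, Refactor -> week 2, Deploy -> week 1.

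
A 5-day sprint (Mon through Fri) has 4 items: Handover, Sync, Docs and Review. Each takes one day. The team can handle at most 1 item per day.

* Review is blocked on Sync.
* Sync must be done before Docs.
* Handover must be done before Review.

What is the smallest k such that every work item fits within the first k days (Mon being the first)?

The precedence chain requires at least 2 distinct days.
With at most 1 per day and 4 work items, at least 4 days are needed.
4 works (last occupied day: Thu): for example Sync -> Mon; Handover -> Tue; Docs -> Thu; Review -> Wed.

4 days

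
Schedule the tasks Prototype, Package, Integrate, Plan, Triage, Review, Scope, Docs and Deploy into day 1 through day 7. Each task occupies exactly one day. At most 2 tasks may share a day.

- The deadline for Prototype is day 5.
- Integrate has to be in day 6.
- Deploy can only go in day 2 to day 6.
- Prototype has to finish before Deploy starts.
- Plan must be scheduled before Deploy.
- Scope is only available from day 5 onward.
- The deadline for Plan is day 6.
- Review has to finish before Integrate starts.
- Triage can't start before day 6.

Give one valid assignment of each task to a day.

Integrate -> day 6; Package -> day 3; Prototype -> day 1; Docs -> day 3; Triage -> day 6; Scope -> day 5; Plan -> day 1; Deploy -> day 2; Review -> day 2

Checking: Prototype(day 1) before Deploy(day 2); Review(day 2) before Integrate(day 6); Plan(day 1) before Deploy(day 2); Prototype=day 1 in [day 1,day 5]; Deploy=day 2 in [day 2,day 6]; Integrate=day 6 in [day 6,day 6]; Triage=day 6 in [day 6,day 7]; Scope=day 5 in [day 5,day 7]; Plan=day 1 in [day 1,day 6]; max 2 per day (cap 2).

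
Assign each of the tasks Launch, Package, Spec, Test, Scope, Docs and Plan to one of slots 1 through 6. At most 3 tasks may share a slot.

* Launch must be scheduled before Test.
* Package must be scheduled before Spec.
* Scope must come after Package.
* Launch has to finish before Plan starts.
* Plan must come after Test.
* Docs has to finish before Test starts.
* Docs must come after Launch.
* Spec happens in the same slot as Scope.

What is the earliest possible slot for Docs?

2

Precedence pushes Docs to at least 2; downstream work caps Docs at 4.
Docs at 2 is achievable: Docs -> 2; Plan -> 4; Scope -> 2; Package -> 1; Launch -> 1; Test -> 3; Spec -> 2.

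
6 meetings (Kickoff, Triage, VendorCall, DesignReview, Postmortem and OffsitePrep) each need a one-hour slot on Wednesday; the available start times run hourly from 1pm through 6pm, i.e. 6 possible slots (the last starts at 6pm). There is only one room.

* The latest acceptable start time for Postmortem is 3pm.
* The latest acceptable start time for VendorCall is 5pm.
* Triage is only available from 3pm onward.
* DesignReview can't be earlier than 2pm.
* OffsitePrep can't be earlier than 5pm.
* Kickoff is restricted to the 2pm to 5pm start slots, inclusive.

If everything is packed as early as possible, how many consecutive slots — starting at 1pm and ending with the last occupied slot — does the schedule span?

6 slots

With at most 1 per slot and 6 meetings, at least 6 slots are needed.
OffsitePrep can't be placed before 5pm — that is slot 5 counting from 1pm — so the schedule must run through at least 5 slots.
6 works (last occupied slot: 6pm): for example Postmortem in 1pm; OffsitePrep in 5pm; Triage in 3pm; DesignReview in 6pm; Kickoff in 2pm; VendorCall in 4pm.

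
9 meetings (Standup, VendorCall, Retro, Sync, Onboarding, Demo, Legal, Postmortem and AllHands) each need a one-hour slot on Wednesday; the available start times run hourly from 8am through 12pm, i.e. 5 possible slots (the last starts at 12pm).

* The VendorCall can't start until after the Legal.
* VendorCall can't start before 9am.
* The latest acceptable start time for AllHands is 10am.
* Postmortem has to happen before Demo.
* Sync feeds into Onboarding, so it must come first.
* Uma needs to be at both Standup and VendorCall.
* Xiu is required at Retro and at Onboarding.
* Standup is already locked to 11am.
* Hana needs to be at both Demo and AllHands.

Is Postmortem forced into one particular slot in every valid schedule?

Postmortem can be 8am (e.g. Demo=9am, Onboarding=9am, AllHands=8am, Legal=8am, Standup=11am, VendorCall=9am, Retro=8am, Postmortem=8am, Sync=8am) or 9am (e.g. Demo=10am, Onboarding=9am, Retro=8am, VendorCall=9am, Legal=8am, AllHands=8am, Postmortem=9am, Standup=11am, Sync=8am).

No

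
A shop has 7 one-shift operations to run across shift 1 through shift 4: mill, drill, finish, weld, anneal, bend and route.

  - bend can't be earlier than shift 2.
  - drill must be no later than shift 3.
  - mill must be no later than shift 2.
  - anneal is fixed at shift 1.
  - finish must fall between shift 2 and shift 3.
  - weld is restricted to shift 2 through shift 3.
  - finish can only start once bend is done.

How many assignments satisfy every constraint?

Splitting on mill: it can be shift 1 (24), shift 2 (24). Listing each branch's schedules as (drill, finish, weld, anneal, bend, route) by shift number:
mill=shift 1: (1,3,2,1,2,1) (1,3,2,1,2,2) (1,3,2,1,2,3) (1,3,2,1,2,4) (1,3,3,1,2,1) (1,3,3,1,2,2) (1,3,3,1,2,3) (1,3,3,1,2,4) (2,3,2,1,2,1) (2,3,2,1,2,2) (2,3,2,1,2,3) (2,3,2,1,2,4) (2,3,3,1,2,1) (2,3,3,1,2,2) (2,3,3,1,2,3) (2,3,3,1,2,4) (3,3,2,1,2,1) (3,3,2,1,2,2) (3,3,2,1,2,3) (3,3,2,1,2,4) (3,3,3,1,2,1) (3,3,3,1,2,2) (3,3,3,1,2,3) (3,3,3,1,2,4) — 24.
mill=shift 2: (1,3,2,1,2,1) (1,3,2,1,2,2) (1,3,2,1,2,3) (1,3,2,1,2,4) (1,3,3,1,2,1) (1,3,3,1,2,2) (1,3,3,1,2,3) (1,3,3,1,2,4) (2,3,2,1,2,1) (2,3,2,1,2,2) (2,3,2,1,2,3) (2,3,2,1,2,4) (2,3,3,1,2,1) (2,3,3,1,2,2) (2,3,3,1,2,3) (2,3,3,1,2,4) (3,3,2,1,2,1) (3,3,2,1,2,2) (3,3,2,1,2,3) (3,3,2,1,2,4) (3,3,3,1,2,1) (3,3,3,1,2,2) (3,3,3,1,2,3) (3,3,3,1,2,4) — 24.
Summing: 24 + 24 = 48.

48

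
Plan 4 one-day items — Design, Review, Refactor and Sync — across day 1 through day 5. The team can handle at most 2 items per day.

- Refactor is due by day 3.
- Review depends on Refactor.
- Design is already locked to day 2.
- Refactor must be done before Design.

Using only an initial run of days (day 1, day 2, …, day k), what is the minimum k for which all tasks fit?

The precedence chain requires at least 2 distinct days.
With at most 2 per day and 4 tasks, at least 2 days are needed.
2 works (last occupied day: day 2): for example Design in day 2, Review in day 2, Refactor in day 1, Sync in day 1.

2 days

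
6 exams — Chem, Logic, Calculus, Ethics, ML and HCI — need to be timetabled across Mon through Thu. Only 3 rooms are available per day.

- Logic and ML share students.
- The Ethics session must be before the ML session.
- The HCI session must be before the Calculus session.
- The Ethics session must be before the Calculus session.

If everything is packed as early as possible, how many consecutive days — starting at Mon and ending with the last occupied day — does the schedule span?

The precedence chain requires at least 2 distinct days.
With at most 3 per day and 6 exams, at least 2 days are needed.
2 works (last occupied day: Tue): for example ML in Tue; Chem in Tue; Ethics in Mon; Calculus in Tue; HCI in Mon; Logic in Mon.

2 days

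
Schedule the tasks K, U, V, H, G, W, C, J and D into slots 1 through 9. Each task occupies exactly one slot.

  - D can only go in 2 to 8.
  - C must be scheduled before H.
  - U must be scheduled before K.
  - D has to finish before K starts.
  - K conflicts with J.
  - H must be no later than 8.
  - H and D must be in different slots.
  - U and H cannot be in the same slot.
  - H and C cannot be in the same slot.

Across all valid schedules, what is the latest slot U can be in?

Downstream work caps U at 8.
U at 8 is achievable: J -> 1; H -> 3; C -> 1; V -> 1; K -> 9; U -> 8; D -> 2; W -> 1; G -> 1.

8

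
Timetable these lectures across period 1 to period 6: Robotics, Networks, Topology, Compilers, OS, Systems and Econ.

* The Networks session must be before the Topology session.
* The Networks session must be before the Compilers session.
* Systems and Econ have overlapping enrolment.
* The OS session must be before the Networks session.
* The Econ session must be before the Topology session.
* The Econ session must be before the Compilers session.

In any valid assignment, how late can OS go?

period 4

Downstream work caps OS at period 4.
OS at period 4 is achievable: Compilers in period 6; Networks in period 5; Robotics in period 1; Topology in period 6; OS in period 4; Systems in period 2; Econ in period 1.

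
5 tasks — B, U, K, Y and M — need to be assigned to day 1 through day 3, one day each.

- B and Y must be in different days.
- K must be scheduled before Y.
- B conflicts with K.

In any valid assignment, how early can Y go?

Precedence pushes Y to at least day 2.
Y at day 2 is achievable: Y in day 2, M in day 1, B in day 3, U in day 1, K in day 1.

day 2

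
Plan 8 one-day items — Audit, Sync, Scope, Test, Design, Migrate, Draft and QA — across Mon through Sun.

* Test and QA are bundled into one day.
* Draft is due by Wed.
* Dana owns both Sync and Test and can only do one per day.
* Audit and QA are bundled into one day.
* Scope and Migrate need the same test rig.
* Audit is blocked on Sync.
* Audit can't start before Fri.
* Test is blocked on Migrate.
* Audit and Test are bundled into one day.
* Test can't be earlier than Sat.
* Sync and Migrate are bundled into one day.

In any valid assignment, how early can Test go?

Sat

Test is available from Sat.
Test at Sat is achievable: Sync in Mon; Test in Sat; Audit in Sat; Draft in Mon; QA in Sat; Scope in Tue; Migrate in Mon; Design in Mon.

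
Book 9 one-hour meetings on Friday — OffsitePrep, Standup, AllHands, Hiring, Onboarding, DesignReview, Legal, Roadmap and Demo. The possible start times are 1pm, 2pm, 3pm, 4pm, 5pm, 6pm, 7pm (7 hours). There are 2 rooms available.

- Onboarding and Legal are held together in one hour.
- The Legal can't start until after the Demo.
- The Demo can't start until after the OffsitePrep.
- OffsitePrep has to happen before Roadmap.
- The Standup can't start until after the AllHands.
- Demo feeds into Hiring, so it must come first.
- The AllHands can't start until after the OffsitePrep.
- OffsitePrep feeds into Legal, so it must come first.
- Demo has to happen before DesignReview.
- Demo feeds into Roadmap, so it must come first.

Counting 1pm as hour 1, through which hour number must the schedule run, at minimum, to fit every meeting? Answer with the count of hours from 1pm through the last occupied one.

The precedence chain requires at least 3 distinct hours.
With at most 2 per hour and 9 meetings, at least 5 hours are needed.
5 works (last occupied hour: 5pm): for example OffsitePrep=1pm; AllHands=2pm; Onboarding=3pm; Legal=3pm; DesignReview=5pm; Roadmap=4pm; Standup=4pm; Demo=2pm; Hiring=5pm.

5 hours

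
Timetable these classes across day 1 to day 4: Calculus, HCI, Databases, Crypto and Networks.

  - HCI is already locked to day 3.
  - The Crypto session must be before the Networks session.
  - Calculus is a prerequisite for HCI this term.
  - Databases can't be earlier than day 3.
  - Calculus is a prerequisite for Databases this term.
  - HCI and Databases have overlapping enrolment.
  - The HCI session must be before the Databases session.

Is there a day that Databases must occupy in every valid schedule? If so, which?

day 4

Databases's window is day 3–day 4.
HCI is fixed at day 3, and Databases can't share a day with HCI.
So Databases must be day 4.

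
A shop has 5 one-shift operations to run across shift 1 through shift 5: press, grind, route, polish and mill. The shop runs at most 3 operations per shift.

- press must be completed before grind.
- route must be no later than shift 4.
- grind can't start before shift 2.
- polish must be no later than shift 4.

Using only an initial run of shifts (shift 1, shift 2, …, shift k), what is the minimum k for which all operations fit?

2 shifts

The precedence chain requires at least 2 distinct shifts.
With at most 3 per shift and 5 operations, at least 2 shifts are needed.
2 works (last occupied shift: shift 2): for example grind -> shift 2; polish -> shift 1; route -> shift 1; mill -> shift 2; press -> shift 1.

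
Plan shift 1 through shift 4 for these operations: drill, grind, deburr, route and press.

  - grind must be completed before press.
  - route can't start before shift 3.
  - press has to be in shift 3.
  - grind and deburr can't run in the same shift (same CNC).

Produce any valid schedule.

grind=shift 1, drill=shift 1, press=shift 3, deburr=shift 2, route=shift 3

Checking: grind(shift 1) before press(shift 3); grind(shift 1) != deburr(shift 2); route=shift 3 in [shift 3,shift 4]; press=shift 3 in [shift 3,shift 3].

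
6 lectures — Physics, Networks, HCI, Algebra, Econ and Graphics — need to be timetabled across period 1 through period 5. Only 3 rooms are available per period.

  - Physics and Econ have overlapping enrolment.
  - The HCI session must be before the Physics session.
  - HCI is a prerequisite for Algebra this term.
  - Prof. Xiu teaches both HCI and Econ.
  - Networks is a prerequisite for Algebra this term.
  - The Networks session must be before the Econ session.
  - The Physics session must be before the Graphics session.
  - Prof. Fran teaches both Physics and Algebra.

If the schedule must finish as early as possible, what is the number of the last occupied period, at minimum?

period 3

The precedence chain requires at least 3 distinct periods.
With at most 3 per period and 6 lectures, at least 2 periods are needed.
3 works (last occupied period: period 3): for example Econ in period 3; Algebra in period 3; Graphics in period 3; HCI in period 1; Networks in period 1; Physics in period 2.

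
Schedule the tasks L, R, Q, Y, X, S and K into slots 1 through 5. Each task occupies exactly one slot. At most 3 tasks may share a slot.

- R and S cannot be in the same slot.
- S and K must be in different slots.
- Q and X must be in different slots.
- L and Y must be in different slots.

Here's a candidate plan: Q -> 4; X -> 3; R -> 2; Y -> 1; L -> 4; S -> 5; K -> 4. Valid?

R and S cannot be in the same slot — holds.
S and K must be in different slots — holds.
At most 3 tasks may share a slot — holds.
Q and X must be in different slots — holds.
L and Y must be in different slots — holds.

Yes, all constraints hold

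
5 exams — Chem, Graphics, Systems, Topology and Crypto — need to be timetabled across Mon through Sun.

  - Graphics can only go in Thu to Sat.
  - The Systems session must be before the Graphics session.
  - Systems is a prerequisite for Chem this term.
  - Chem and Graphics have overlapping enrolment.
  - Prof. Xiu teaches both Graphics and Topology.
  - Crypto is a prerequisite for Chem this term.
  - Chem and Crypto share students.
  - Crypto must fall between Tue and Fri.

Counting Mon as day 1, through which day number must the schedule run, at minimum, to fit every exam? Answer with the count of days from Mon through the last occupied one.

4

The precedence chain requires at least 2 distinct days.
Graphics can't be placed before Thu — that is day 4 counting from Mon — so the schedule must run through at least 4 days.
4 works (last occupied day: Thu): for example Crypto=Tue; Chem=Wed; Graphics=Thu; Topology=Mon; Systems=Mon.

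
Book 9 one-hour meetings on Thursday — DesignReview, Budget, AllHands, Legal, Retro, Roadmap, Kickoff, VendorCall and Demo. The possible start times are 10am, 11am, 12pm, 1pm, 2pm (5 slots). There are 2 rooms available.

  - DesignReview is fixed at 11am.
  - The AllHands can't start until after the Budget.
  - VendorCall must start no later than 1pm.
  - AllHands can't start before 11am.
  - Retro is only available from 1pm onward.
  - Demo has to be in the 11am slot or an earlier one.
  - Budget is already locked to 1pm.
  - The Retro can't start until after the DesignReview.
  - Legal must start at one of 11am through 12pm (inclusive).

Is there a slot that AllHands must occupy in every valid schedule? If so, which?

AllHands is available from 11am; precedence pushes AllHands to at least 2pm.
So AllHands is pinned to 2pm.

2pm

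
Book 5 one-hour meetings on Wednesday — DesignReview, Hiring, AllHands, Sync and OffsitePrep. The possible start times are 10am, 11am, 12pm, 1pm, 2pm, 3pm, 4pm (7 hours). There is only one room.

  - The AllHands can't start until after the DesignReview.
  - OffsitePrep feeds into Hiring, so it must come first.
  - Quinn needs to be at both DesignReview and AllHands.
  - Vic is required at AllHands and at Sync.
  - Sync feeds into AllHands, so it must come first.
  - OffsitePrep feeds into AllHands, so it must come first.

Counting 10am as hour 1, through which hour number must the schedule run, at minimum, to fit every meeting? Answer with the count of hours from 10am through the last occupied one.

The precedence chain requires at least 2 distinct hours.
With at most 1 per hour and 5 meetings, at least 5 hours are needed.
5 works (last occupied hour: 2pm): for example Hiring in 2pm, AllHands in 1pm, Sync in 12pm, DesignReview in 11am, OffsitePrep in 10am.

5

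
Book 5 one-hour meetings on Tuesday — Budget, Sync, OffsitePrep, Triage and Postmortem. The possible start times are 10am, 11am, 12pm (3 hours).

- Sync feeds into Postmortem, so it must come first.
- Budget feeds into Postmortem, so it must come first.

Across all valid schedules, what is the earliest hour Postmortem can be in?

11am

Precedence pushes Postmortem to at least 11am.
Postmortem at 11am is achievable: Budget=10am, OffsitePrep=10am, Sync=10am, Triage=10am, Postmortem=11am.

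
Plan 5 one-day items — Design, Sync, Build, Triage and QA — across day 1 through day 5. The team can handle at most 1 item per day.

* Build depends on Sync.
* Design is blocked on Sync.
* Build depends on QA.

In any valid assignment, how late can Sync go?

Downstream work caps Sync at day 4.
Sync at day 3 is achievable: QA=day 1, Design=day 5, Build=day 4, Triage=day 2, Sync=day 3.
Nothing later works — the capacity limit rule out every day after day 3.

day 3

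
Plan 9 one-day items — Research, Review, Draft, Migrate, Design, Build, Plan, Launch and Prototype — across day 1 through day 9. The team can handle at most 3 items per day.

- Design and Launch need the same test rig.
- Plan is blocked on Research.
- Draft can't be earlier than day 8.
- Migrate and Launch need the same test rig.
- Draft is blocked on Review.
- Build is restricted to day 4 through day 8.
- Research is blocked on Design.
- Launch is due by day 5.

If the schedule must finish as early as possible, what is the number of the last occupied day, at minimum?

day 8

The precedence chain requires at least 3 distinct days.
With at most 3 per day and 9 tasks, at least 3 days are needed.
Draft can't be placed before day 8, so the schedule must run through at least day 8.
8 works (last occupied day: day 8): for example Plan in day 4; Design in day 2; Migrate in day 2; Prototype in day 1; Review in day 1; Research in day 3; Build in day 4; Draft in day 8; Launch in day 1.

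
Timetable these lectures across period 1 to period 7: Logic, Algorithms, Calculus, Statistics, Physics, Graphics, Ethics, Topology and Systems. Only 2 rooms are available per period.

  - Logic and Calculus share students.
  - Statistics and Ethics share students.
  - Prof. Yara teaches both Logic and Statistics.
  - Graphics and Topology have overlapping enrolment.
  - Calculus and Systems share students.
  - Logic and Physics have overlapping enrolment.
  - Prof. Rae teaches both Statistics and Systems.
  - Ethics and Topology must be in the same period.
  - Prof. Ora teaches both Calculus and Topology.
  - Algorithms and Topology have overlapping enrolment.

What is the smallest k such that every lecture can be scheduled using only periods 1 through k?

5 periods

With at most 2 per period and 9 lectures, at least 5 periods are needed.
5 works (last occupied period: period 5): for example Ethics=period 4; Algorithms=period 1; Systems=period 5; Statistics=period 2; Graphics=period 3; Logic=period 1; Physics=period 3; Calculus=period 2; Topology=period 4.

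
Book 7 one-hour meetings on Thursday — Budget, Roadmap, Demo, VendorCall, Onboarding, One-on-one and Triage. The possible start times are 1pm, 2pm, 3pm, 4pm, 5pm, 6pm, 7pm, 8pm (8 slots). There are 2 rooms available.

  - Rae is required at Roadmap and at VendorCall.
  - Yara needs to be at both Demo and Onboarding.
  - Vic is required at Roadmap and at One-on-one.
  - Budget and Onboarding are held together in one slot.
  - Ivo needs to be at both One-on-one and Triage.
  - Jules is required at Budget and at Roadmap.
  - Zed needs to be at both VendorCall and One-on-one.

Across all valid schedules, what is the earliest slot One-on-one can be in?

One-on-one at 1pm is achievable: Triage -> 3pm, Onboarding -> 2pm, Demo -> 1pm, Budget -> 2pm, Roadmap -> 3pm, One-on-one -> 1pm, VendorCall -> 4pm.

1pm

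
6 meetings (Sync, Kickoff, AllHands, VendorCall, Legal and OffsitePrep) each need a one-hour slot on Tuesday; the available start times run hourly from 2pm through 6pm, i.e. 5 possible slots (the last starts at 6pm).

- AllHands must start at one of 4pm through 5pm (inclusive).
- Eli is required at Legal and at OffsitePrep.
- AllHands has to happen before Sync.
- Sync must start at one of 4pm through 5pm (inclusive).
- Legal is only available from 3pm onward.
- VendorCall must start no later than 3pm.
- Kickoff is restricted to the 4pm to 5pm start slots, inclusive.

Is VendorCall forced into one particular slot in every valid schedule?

No

VendorCall can be 2pm (e.g. AllHands=4pm; Legal=3pm; Kickoff=4pm; VendorCall=2pm; Sync=5pm; OffsitePrep=2pm) or 3pm (e.g. Legal -> 3pm, Sync -> 5pm, Kickoff -> 4pm, OffsitePrep -> 2pm, AllHands -> 4pm, VendorCall -> 3pm).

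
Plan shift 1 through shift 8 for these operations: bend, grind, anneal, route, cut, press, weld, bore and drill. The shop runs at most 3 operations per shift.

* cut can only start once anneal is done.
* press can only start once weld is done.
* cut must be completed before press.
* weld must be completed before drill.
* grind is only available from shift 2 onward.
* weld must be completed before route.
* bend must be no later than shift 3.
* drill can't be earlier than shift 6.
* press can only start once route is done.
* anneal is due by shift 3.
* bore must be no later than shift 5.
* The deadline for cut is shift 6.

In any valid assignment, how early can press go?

Precedence pushes press to at least shift 3.
press at shift 3 is achievable: bore in shift 2, cut in shift 2, press in shift 3, anneal in shift 1, grind in shift 3, drill in shift 6, bend in shift 1, weld in shift 1, route in shift 2.

shift 3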